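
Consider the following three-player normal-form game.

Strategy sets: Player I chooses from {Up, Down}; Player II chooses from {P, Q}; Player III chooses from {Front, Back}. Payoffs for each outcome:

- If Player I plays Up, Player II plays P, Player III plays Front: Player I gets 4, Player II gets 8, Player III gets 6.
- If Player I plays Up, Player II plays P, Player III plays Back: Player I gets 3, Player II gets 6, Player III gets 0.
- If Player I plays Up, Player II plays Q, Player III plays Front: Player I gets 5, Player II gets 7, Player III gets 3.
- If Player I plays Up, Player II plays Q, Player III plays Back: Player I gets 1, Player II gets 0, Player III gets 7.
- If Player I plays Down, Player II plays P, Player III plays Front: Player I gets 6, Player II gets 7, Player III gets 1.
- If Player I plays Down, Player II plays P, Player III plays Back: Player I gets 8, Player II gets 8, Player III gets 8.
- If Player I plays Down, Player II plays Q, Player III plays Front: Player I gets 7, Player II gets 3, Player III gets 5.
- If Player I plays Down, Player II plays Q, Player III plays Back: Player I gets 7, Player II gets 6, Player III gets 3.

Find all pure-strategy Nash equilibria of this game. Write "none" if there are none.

The unique pure-strategy Nash equilibrium is (Down, P, Back).

Check each profile: it is a Nash equilibrium iff no player can strictly gain by switching unilaterally.
(Up, P, Front): Player I can switch to Down (4 → 6). Not NE.
(Up, P, Back): Player I can switch to Down (3 → 8). Not NE.
(Up, Q, Front): Player I can switch to Down (5 → 7). Not NE.
(Up, Q, Back): Player I can switch to Down (1 → 7). Not NE.
(Down, P, Front): Player III can switch to Back (1 → 8). Not NE.
(Down, P, Back): Player I gets 8, best alternative 3; Player II gets 8, best alternative 6; Player III gets 8, best alternative 1. No profitable deviation — NE.
(Down, Q, Front): Player II can switch to P (3 → 7). Not NE.
(The remaining 1 profile has a profitable deviation by the same check.)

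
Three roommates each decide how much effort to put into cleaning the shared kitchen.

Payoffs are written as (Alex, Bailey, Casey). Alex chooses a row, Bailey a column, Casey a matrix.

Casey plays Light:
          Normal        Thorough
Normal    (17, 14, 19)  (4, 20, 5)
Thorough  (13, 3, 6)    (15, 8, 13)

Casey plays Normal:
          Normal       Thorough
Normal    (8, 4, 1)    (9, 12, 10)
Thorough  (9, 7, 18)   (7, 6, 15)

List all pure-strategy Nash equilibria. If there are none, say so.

Pure-strategy Nash equilibria: (Normal, Thorough, Normal) and (Thorough, Normal, Normal)

Alex against (Normal, Light): payoffs 17, 13 → best response Normal.
Alex against (Normal, Normal): payoffs 8, 9 → best response Thorough.
Alex against (Thorough, Light): payoffs 4, 15 → best response Thorough.
Alex against (Thorough, Normal): payoffs 9, 7 → best response Normal.
Bailey against (Normal, Light): payoffs 14, 20 → best response Thorough.
Bailey against (Normal, Normal): payoffs 4, 12 → best response Thorough.
Bailey against (Thorough, Light): payoffs 3, 8 → best response Thorough.
Bailey against (Thorough, Normal): payoffs 7, 6 → best response Normal.
Casey against (Normal, Normal): payoffs 19, 1 → best response Light.
Casey against (Normal, Thorough): payoffs 5, 10 → best response Normal.
Casey against (Thorough, Normal): payoffs 6, 18 → best response Normal.
Casey against (Thorough, Thorough): payoffs 13, 15 → best response Normal.
Mutual best responses: (Normal, Thorough, Normal); (Thorough, Normal, Normal).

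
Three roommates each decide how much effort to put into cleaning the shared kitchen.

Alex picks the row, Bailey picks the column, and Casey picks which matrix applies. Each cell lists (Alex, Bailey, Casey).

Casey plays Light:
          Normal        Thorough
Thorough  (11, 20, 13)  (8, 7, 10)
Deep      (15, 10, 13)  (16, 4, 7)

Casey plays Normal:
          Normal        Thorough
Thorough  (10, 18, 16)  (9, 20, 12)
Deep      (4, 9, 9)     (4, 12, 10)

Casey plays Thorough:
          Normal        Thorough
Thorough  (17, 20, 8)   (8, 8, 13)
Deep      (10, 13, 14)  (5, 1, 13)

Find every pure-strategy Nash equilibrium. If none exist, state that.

For each player, find the best response to each opponent profile; mutual best responses are the pure NE.
Alex against (Normal, Light): payoffs 11, 15 → best response Deep.
Alex against (Normal, Normal): payoffs 10, 4 → best response Thorough.
Alex against (Normal, Thorough): payoffs 17, 10 → best response Thorough.
Alex against (Thorough, Light): payoffs 8, 16 → best response Deep.
Alex against (Thorough, Normal): payoffs 9, 4 → best response Thorough.
Alex against (Thorough, Thorough): payoffs 8, 5 → best response Thorough.
Bailey against (Thorough, Light): payoffs 20, 7 → best response Normal.
Bailey against (Thorough, Normal): payoffs 18, 20 → best response Thorough.
Bailey against (Thorough, Thorough): payoffs 20, 8 → best response Normal.
Bailey against (Deep, Light): payoffs 10, 4 → best response Normal.
Bailey against (Deep, Normal): payoffs 9, 12 → best response Thorough.
Bailey against (Deep, Thorough): payoffs 13, 1 → best response Normal.
Casey against (Thorough, Normal): payoffs 13, 16, 8 → best response Normal.
Casey against (Thorough, Thorough): payoffs 10, 12, 13 → best response Thorough.
Casey against (Deep, Normal): payoffs 13, 9, 14 → best response Thorough.
Casey against (Deep, Thorough): payoffs 7, 10, 13 → best response Thorough.
No profile is a mutual best response for all players.

This game has no pure Nash equilibrium.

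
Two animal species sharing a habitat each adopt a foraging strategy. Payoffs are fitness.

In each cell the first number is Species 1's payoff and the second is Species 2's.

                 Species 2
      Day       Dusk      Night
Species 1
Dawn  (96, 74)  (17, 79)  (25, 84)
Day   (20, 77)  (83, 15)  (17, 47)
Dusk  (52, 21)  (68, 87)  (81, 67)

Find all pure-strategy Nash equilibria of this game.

(Dawn, Day): Species 2 can switch to Dusk (74 → 79). Not NE.
(Dawn, Dusk): Species 1 can switch to Day (17 → 83). Not NE.
(Dawn, Night): Species 1 can switch to Dusk (25 → 81). Not NE.
(Day, Day): Species 1 can switch to Dawn (20 → 96). Not NE.
(Day, Dusk): Species 2 can switch to Day (15 → 77). Not NE.
(Day, Night): Species 1 can switch to Dawn (17 → 25). Not NE.
(Dusk, Day): Species 1 can switch to Dawn (52 → 96). Not NE.
(Dusk, Dusk): Species 1 can switch to Day (68 → 83). Not NE.
(Dusk, Night): Species 2 can switch to Dusk (67 → 87). Not NE.

No pure-strategy Nash equilibrium.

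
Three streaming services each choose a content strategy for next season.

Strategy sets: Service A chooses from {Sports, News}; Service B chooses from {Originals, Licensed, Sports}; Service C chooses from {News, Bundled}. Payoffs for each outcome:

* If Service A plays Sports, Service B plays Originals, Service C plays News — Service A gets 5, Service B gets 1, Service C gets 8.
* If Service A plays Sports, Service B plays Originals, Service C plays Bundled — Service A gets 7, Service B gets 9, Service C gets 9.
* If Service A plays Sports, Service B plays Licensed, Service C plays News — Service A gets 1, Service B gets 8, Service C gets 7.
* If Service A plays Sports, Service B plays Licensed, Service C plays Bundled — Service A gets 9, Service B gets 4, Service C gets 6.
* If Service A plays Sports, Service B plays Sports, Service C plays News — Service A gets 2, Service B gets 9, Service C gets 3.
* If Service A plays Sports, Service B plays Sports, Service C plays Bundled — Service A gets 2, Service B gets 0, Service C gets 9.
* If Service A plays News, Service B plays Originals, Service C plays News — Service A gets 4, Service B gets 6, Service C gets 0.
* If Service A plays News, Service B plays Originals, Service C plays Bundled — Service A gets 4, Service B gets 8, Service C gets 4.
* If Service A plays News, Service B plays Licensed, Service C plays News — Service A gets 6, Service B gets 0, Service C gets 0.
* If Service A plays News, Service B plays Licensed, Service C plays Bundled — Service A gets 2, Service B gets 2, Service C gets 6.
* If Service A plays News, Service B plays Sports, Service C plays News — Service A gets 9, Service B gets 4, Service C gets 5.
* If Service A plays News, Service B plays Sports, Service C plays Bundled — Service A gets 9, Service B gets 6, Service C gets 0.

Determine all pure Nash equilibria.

Pure NE: (Sports, Originals, Bundled)

Service A against (Originals, News): payoffs 5, 4 → best response Sports.
Service A against (Originals, Bundled): payoffs 7, 4 → best response Sports.
Service A against (Licensed, News): payoffs 1, 6 → best response News.
Service A against (Licensed, Bundled): payoffs 9, 2 → best response Sports.
Service A against (Sports, News): payoffs 2, 9 → best response News.
Service A against (Sports, Bundled): payoffs 2, 9 → best response News.
Service B against (Sports, News): payoffs 1, 8, 9 → best response Sports.
Service B against (Sports, Bundled): payoffs 9, 4, 0 → best response Originals.
Service B against (News, News): payoffs 6, 0, 4 → best response Originals.
Service B against (News, Bundled): payoffs 8, 2, 6 → best response Originals.
Service C against (Sports, Originals): payoffs 8, 9 → best response Bundled.
Service C against (Sports, Licensed): payoffs 7, 6 → best response News.
Service C against (Sports, Sports): payoffs 3, 9 → best response Bundled.
Service C against (News, Originals): payoffs 0, 4 → best response Bundled.
Service C against (News, Licensed): payoffs 0, 6 → best response Bundled.
Service C against (News, Sports): payoffs 5, 0 → best response News.
Mutual best responses: (Sports, Originals, Bundled).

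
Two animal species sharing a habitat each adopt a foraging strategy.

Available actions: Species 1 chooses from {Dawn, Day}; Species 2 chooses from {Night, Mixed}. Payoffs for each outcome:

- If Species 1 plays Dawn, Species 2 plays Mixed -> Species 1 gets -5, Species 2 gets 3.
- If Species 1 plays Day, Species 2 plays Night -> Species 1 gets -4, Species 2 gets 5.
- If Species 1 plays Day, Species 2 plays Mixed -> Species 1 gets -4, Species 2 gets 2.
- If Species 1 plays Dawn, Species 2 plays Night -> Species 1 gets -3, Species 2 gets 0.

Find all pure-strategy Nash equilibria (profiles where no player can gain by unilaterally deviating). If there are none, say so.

This game has no pure Nash equilibrium.

(Dawn, Night): Species 2 can switch to Mixed (0 → 3). Not NE.
(Dawn, Mixed): Species 1 can switch to Day (-5 → -4). Not NE.
(Day, Night): Species 1 can switch to Dawn (-4 → -3). Not NE.
(Day, Mixed): Species 2 can switch to Night (2 → 5). Not NE.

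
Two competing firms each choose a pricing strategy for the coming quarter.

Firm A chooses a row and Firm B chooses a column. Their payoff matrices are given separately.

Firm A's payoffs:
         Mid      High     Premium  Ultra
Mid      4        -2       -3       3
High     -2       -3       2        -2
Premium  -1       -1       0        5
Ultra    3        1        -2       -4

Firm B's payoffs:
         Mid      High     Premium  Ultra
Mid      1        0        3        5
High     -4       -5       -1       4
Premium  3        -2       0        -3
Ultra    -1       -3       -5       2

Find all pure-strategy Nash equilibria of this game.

Firm A against Mid: payoffs 4, -2, -1, 3 → best response Mid.
Firm A against High: payoffs -2, -3, -1, 1 → best response Ultra.
Firm A against Premium: payoffs -3, 2, 0, -2 → best response High.
Firm A against Ultra: payoffs 3, -2, 5, -4 → best response Premium.
Firm B against Mid: payoffs 1, 0, 3, 5 → best response Ultra.
Firm B against High: payoffs -4, -5, -1, 4 → best response Ultra.
Firm B against Premium: payoffs 3, -2, 0, -3 → best response Mid.
Firm B against Ultra: payoffs -1, -3, -5, 2 → best response Ultra.
No profile is a mutual best response for all players.

none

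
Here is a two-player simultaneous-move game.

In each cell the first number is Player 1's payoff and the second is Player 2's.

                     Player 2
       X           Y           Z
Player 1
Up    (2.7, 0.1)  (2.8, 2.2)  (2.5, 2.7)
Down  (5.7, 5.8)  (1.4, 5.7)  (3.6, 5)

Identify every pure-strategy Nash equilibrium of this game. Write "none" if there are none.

The unique pure-strategy Nash equilibrium is (Down, X).

Mark each player's best response to every combination of opponents' strategies; a profile where every player is best-responding is a pure Nash equilibrium.
Player 1 against X: payoffs 2.7, 5.7 → best response Down.
Player 1 against Y: payoffs 2.8, 1.4 → best response Up.
Player 1 against Z: payoffs 2.5, 3.6 → best response Down.
Player 2 against Up: payoffs 0.1, 2.2, 2.7 → best response Z.
Player 2 against Down: payoffs 5.8, 5.7, 5 → best response X.
Mutual best responses: (Down, X).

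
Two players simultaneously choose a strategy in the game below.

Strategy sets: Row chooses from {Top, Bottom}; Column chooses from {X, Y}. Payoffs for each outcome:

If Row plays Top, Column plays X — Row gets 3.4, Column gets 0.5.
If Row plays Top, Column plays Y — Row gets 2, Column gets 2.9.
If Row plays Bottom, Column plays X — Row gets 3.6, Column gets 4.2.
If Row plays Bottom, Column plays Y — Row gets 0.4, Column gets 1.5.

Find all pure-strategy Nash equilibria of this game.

Pure-strategy Nash equilibria: (Top, Y); (Bottom, X)

Row against X: payoffs 3.4, 3.6 → best response Bottom.
Row against Y: payoffs 2, 0.4 → best response Top.
Column against Top: payoffs 0.5, 2.9 → best response Y.
Column against Bottom: payoffs 4.2, 1.5 → best response X.
Mutual best responses: (Top, Y); (Bottom, X).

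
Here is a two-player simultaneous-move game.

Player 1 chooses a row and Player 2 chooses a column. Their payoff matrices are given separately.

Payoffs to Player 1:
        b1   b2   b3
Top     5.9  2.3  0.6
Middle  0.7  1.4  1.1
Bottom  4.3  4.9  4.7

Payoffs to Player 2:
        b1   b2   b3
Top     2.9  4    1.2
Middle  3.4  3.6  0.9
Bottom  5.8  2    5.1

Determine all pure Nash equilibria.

No pure-strategy Nash equilibrium.

(Top, b1): Player 2 can switch to b2 (2.9 → 4). Not NE.
(Top, b2): Player 1 can switch to Bottom (2.3 → 4.9). Not NE.
(Top, b3): Player 1 can switch to Middle (0.6 → 1.1). Not NE.
(Middle, b1): Player 1 can switch to Top (0.7 → 5.9). Not NE.
(Middle, b2): Player 1 can switch to Top (1.4 → 2.3). Not NE.
(Middle, b3): Player 1 can switch to Bottom (1.1 → 4.7). Not NE.
(Bottom, b1): Player 1 can switch to Top (4.3 → 5.9). Not NE.
(Bottom, b2): Player 2 can switch to b1 (2 → 5.8). Not NE.
(Bottom, b3): Player 2 can switch to b1 (5.1 → 5.8). Not NE.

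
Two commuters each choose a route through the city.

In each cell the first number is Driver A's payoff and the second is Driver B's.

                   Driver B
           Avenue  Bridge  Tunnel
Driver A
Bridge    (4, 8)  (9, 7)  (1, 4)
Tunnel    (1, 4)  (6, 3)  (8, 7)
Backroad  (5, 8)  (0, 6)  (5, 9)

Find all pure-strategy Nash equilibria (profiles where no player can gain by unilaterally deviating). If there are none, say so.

Driver A against Avenue: payoffs 4, 1, 5 → best response Backroad.
Driver A against Bridge: payoffs 9, 6, 0 → best response Bridge.
Driver A against Tunnel: payoffs 1, 8, 5 → best response Tunnel.
Driver B against Bridge: payoffs 8, 7, 4 → best response Avenue.
Driver B against Tunnel: payoffs 4, 3, 7 → best response Tunnel.
Driver B against Backroad: payoffs 8, 6, 9 → best response Tunnel.
Mutual best responses: (Tunnel, Tunnel).

(Tunnel, Tunnel)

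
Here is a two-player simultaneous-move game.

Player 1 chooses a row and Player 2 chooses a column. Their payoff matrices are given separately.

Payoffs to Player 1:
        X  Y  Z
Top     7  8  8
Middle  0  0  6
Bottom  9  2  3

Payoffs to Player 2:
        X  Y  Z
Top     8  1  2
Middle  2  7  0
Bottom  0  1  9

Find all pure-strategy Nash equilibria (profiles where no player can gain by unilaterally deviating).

No pure-strategy Nash equilibrium.

For each strategy profile, look for a profitable unilateral deviation.
(Top, X): Player 1 can switch to Bottom (7 → 9). Not NE.
(Top, Y): Player 2 can switch to X (1 → 8). Not NE.
(Top, Z): Player 2 can switch to X (2 → 8). Not NE.
(Middle, X): Player 1 can switch to Top (0 → 7). Not NE.
(Middle, Y): Player 1 can switch to Top (0 → 8). Not NE.
(Middle, Z): Player 1 can switch to Top (6 → 8). Not NE.
(Bottom, X): Player 2 can switch to Y (0 → 1). Not NE.
(Bottom, Y): Player 1 can switch to Top (2 → 8). Not NE.
(Bottom, Z): Player 1 can switch to Top (3 → 8). Not NE.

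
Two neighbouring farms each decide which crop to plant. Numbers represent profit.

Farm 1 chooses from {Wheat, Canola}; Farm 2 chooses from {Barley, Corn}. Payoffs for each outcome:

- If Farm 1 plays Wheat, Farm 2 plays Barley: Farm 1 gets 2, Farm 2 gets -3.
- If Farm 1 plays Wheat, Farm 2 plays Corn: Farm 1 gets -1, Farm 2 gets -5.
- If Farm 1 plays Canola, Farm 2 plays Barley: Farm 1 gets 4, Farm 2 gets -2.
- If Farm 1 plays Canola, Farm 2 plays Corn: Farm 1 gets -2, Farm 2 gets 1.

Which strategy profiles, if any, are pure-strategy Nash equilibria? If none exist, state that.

Farm 1 against Barley: payoffs 2, 4 → best response Canola.
Farm 1 against Corn: payoffs -1, -2 → best response Wheat.
Farm 2 against Wheat: payoffs -3, -5 → best response Barley.
Farm 2 against Canola: payoffs -2, 1 → best response Corn.
No profile is a mutual best response for all players.

none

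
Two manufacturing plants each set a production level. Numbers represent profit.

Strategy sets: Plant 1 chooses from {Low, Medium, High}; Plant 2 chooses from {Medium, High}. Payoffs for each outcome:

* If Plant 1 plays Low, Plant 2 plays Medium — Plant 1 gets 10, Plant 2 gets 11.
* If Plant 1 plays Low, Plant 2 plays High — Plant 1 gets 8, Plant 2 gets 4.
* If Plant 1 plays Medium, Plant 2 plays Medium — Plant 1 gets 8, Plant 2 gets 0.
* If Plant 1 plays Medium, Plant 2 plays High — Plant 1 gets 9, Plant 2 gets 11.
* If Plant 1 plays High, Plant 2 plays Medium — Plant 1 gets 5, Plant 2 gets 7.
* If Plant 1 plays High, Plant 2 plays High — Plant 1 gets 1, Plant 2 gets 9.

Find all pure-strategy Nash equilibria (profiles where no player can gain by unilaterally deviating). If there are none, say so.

For each player, find the best response to each opponent profile; mutual best responses are the pure NE.
Plant 1 against Medium: payoffs 10, 8, 5 → best response Low.
Plant 1 against High: payoffs 8, 9, 1 → best response Medium.
Plant 2 against Low: payoffs 11, 4 → best response Medium.
Plant 2 against Medium: payoffs 0, 11 → best response High.
Plant 2 against High: payoffs 7, 9 → best response High.
Mutual best responses: (Low, Medium); (Medium, High).

(Low, Medium) and (Medium, High)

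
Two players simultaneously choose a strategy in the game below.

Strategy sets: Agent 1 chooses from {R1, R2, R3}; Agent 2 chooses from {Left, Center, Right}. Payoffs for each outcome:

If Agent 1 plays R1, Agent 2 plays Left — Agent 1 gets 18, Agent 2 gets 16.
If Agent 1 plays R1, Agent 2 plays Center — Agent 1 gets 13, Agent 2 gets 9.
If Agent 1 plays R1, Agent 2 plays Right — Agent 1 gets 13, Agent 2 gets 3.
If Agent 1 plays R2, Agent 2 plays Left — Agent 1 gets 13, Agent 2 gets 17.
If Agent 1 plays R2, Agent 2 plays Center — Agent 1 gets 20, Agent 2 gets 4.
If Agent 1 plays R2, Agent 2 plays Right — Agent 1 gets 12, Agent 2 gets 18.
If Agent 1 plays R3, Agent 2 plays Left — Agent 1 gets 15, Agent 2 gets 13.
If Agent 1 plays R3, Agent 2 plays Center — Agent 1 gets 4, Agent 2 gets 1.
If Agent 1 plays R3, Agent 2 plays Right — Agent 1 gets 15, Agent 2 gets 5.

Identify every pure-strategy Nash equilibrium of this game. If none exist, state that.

Agent 1 against Left: payoffs 18, 13, 15 → best response R1.
Agent 1 against Center: payoffs 13, 20, 4 → best response R2.
Agent 1 against Right: payoffs 13, 12, 15 → best response R3.
Agent 2 against R1: payoffs 16, 9, 3 → best response Left.
Agent 2 against R2: payoffs 17, 4, 18 → best response Right.
Agent 2 against R3: payoffs 13, 1, 5 → best response Left.
Mutual best responses: (R1, Left).

The unique pure-strategy Nash equilibrium is (R1, Left).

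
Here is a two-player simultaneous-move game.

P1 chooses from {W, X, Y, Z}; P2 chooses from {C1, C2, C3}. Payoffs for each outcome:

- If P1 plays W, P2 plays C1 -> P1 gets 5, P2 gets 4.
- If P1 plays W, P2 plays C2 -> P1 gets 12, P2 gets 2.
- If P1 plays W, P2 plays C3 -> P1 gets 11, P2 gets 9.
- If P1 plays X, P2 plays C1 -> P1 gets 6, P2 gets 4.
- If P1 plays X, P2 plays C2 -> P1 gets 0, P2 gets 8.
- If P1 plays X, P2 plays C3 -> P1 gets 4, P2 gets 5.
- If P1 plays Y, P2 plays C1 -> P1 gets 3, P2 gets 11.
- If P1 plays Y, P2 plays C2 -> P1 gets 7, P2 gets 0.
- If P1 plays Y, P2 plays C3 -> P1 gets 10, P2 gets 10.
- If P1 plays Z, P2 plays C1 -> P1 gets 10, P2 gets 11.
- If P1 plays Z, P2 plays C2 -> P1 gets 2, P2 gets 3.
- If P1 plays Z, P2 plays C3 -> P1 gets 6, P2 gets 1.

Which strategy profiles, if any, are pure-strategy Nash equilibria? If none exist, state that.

Pure-strategy Nash equilibria: (W, C3), (Z, C1)

(W, C1): P1 can switch to X (5 → 6). Not NE.
(W, C2): P2 can switch to C1 (2 → 4). Not NE.
(W, C3): P1 gets 11, best alternative 10; P2 gets 9, best alternative 4. No profitable deviation — NE.
(X, C1): P1 can switch to Z (6 → 10). Not NE.
(X, C2): P1 can switch to W (0 → 12). Not NE.
(X, C3): P1 can switch to W (4 → 11). Not NE.
(Y, C1): P1 can switch to W (3 → 5). Not NE.
(Y, C2): P1 can switch to W (7 → 12). Not NE.
(Y, C3): P1 can switch to W (10 → 11). Not NE.
(Z, C1): P1 gets 10, best alternative 6; P2 gets 11, best alternative 3. No profitable deviation — NE.
(Z, C2): P1 can switch to W (2 → 12). Not NE.
(Z, C3): P1 can switch to W (6 → 11). Not NE.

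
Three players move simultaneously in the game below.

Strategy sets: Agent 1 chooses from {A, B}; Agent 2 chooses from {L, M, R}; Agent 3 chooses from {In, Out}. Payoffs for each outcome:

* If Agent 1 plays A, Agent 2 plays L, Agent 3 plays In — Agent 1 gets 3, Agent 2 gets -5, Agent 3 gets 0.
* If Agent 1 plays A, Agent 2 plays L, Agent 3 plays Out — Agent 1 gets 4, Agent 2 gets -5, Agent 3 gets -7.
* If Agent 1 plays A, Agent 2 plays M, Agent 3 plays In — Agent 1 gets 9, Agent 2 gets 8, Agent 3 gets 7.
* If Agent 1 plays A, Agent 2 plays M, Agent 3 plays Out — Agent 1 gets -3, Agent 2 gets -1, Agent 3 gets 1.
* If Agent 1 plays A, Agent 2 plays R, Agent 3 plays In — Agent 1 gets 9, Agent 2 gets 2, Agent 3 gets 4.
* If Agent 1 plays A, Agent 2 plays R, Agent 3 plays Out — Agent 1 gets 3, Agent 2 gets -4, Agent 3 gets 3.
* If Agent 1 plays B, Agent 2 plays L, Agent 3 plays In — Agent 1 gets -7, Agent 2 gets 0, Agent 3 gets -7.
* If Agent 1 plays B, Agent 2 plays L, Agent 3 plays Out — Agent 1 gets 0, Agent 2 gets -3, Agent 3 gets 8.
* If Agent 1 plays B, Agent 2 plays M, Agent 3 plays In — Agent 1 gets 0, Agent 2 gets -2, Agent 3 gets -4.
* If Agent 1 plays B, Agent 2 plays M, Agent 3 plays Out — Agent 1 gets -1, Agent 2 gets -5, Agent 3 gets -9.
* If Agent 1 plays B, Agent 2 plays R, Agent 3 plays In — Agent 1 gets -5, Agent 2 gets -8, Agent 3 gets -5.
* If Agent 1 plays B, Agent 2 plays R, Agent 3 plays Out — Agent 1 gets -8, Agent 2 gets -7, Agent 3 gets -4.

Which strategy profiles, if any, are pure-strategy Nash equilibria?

(A, L, In): Agent 2 can switch to M (-5 → 8). Not NE.
(A, L, Out): Agent 2 can switch to M (-5 → -1). Not NE.
(A, M, In): Agent 1 gets 9, best alternative 0; Agent 2 gets 8, best alternative 2; Agent 3 gets 7, best alternative 1. No profitable deviation — NE.
(A, M, Out): Agent 1 can switch to B (-3 → -1). Not NE.
(A, R, In): Agent 2 can switch to M (2 → 8). Not NE.
(A, R, Out): Agent 2 can switch to M (-4 → -1). Not NE.
(B, L, In): Agent 1 can switch to A (-7 → 3). Not NE.
(B, L, Out): Agent 1 can switch to A (0 → 4). Not NE.
(B, M, In): Agent 1 can switch to A (0 → 9). Not NE.
(B, M, Out): Agent 2 can switch to L (-5 → -3). Not NE.
(B, R, In): Agent 1 can switch to A (-5 → 9). Not NE.
(B, R, Out): Agent 1 can switch to A (-8 → 3). Not NE.

The unique pure-strategy Nash equilibrium is (A, M, In).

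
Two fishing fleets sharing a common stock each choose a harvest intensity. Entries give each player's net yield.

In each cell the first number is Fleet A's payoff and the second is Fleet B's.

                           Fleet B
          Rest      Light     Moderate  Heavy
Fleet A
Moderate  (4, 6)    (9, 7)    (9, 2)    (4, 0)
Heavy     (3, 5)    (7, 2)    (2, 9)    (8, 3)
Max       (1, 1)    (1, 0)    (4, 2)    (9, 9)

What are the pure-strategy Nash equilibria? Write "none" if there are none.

Pure-strategy Nash equilibria: (Moderate, Light); (Max, Heavy)

Check each profile: it is a Nash equilibrium iff no player can strictly gain by switching unilaterally.
(Moderate, Rest): Fleet B can switch to Light (6 → 7). Not NE.
(Moderate, Light): Fleet A gets 9, best alternative 7; Fleet B gets 7, best alternative 6. No profitable deviation — NE.
(Moderate, Moderate): Fleet B can switch to Rest (2 → 6). Not NE.
(Moderate, Heavy): Fleet A can switch to Heavy (4 → 8). Not NE.
(Heavy, Rest): Fleet A can switch to Moderate (3 → 4). Not NE.
(Heavy, Light): Fleet A can switch to Moderate (7 → 9). Not NE.
(Heavy, Moderate): Fleet A can switch to Moderate (2 → 9). Not NE.
(Heavy, Heavy): Fleet A can switch to Max (8 → 9). Not NE.
(Max, Rest): Fleet A can switch to Moderate (1 → 4). Not NE.
(Max, Heavy): Fleet A gets 9, best alternative 8; Fleet B gets 9, best alternative 2. No profitable deviation — NE.
(The remaining 2 profiles each have a profitable deviation by the same check.)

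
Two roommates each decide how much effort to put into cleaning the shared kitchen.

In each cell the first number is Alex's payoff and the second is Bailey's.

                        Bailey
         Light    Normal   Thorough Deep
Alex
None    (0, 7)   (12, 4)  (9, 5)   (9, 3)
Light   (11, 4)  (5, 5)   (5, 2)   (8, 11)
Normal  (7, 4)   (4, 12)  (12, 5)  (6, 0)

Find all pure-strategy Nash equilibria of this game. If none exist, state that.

No pure-strategy Nash equilibrium.

(None, Light): Alex can switch to Light (0 → 11). Not NE.
(None, Normal): Bailey can switch to Light (4 → 7). Not NE.
(None, Thorough): Alex can switch to Normal (9 → 12). Not NE.
(None, Deep): Bailey can switch to Light (3 → 7). Not NE.
(Light, Light): Bailey can switch to Normal (4 → 5). Not NE.
(Light, Normal): Alex can switch to None (5 → 12). Not NE.
(The remaining 6 profiles each have a profitable deviation by the same check.)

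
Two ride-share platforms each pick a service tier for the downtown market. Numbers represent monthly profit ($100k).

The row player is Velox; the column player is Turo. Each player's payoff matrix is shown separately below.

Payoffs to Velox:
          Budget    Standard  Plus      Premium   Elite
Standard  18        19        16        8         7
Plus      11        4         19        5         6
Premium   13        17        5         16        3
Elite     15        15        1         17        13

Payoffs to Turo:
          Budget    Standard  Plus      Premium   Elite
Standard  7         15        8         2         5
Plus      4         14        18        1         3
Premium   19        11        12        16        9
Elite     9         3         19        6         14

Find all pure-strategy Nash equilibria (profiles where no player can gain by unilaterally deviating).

(Standard, Standard) and (Plus, Plus)

(Standard, Budget): Turo can switch to Standard (7 → 15). Not NE.
(Standard, Standard): Velox gets 19, best alternative 17; Turo gets 15, best alternative 8. No profitable deviation — NE.
(Standard, Plus): Velox can switch to Plus (16 → 19). Not NE.
(Standard, Premium): Velox can switch to Premium (8 → 16). Not NE.
(Standard, Elite): Velox can switch to Elite (7 → 13). Not NE.
(Plus, Budget): Velox can switch to Standard (11 → 18). Not NE.
(Plus, Standard): Velox can switch to Standard (4 → 19). Not NE.
(Plus, Plus): Velox gets 19, best alternative 16; Turo gets 18, best alternative 14. No profitable deviation — NE.
(Plus, Premium): Velox can switch to Standard (5 → 8). Not NE.
(Plus, Elite): Velox can switch to Standard (6 → 7). Not NE.
(The remaining 10 profiles each have a profitable deviation by the same check.)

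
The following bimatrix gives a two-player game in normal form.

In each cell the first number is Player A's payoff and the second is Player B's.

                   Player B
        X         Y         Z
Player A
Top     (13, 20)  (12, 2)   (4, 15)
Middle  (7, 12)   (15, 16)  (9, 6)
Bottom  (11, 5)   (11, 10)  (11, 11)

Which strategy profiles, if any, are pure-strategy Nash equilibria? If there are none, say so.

(Top, X): Player A gets 13, best alternative 11; Player B gets 20, best alternative 15. No profitable deviation — NE.
(Top, Y): Player A can switch to Middle (12 → 15). Not NE.
(Top, Z): Player A can switch to Middle (4 → 9). Not NE.
(Middle, X): Player A can switch to Top (7 → 13). Not NE.
(Middle, Y): Player A gets 15, best alternative 12; Player B gets 16, best alternative 12. No profitable deviation — NE.
(Middle, Z): Player A can switch to Bottom (9 → 11). Not NE.
(Bottom, X): Player A can switch to Top (11 → 13). Not NE.
(Bottom, Y): Player A can switch to Top (11 → 12). Not NE.
(Bottom, Z): Player A gets 11, best alternative 9; Player B gets 11, best alternative 10. No profitable deviation — NE.

The pure Nash equilibria are (Top, X), (Middle, Y), (Bottom, Z).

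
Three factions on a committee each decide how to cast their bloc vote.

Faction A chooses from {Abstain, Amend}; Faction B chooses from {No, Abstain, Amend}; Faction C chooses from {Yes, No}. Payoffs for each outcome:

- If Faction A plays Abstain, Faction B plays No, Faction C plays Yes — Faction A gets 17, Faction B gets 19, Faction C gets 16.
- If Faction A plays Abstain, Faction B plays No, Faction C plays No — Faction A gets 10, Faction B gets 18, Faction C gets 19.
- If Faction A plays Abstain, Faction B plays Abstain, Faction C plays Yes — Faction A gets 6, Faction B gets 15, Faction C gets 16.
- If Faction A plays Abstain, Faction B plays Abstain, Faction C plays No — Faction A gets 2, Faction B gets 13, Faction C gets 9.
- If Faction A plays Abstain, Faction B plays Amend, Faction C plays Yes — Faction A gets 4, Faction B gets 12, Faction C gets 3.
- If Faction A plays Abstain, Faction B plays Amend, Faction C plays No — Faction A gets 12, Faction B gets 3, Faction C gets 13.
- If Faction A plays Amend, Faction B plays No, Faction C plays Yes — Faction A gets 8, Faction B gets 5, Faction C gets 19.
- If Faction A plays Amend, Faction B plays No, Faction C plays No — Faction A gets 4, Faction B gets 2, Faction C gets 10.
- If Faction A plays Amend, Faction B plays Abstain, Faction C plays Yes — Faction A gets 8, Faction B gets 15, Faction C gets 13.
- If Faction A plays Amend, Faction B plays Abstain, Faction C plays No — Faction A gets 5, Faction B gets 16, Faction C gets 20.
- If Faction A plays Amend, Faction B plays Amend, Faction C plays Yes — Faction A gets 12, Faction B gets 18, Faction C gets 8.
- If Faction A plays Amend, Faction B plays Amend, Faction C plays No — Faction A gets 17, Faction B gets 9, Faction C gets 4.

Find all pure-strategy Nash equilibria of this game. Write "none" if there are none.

The pure Nash equilibria are (Abstain, No, No), (Amend, Abstain, No), (Amend, Amend, Yes).

(Abstain, No, Yes): Faction C can switch to No (16 → 19). Not NE.
(Abstain, No, No): Faction A gets 10, best alternative 4; Faction B gets 18, best alternative 13; Faction C gets 19, best alternative 16. No profitable deviation — NE.
(Abstain, Abstain, Yes): Faction A can switch to Amend (6 → 8). Not NE.
(Abstain, Abstain, No): Faction A can switch to Amend (2 → 5). Not NE.
(Abstain, Amend, Yes): Faction A can switch to Amend (4 → 12). Not NE.
(Abstain, Amend, No): Faction A can switch to Amend (12 → 17). Not NE.
(Amend, No, Yes): Faction A can switch to Abstain (8 → 17). Not NE.
(Amend, Abstain, No): Faction A gets 5, best alternative 2; Faction B gets 16, best alternative 9; Faction C gets 20, best alternative 13. No profitable deviation — NE.
(Amend, Amend, Yes): Faction A gets 12, best alternative 4; Faction B gets 18, best alternative 15; Faction C gets 8, best alternative 4. No profitable deviation — NE.
(The remaining 3 profiles each have a profitable deviation by the same check.)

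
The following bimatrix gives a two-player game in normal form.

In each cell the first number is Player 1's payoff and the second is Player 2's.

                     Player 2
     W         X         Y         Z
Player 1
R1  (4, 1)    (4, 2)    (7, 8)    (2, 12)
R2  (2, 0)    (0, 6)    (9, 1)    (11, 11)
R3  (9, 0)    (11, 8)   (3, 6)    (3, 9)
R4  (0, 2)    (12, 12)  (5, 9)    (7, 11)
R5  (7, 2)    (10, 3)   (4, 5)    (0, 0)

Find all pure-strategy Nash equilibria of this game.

The pure Nash equilibria are (R2, Z); (R4, X).

(R1, W): Player 1 can switch to R3 (4 → 9). Not NE.
(R1, X): Player 1 can switch to R3 (4 → 11). Not NE.
(R1, Y): Player 1 can switch to R2 (7 → 9). Not NE.
(R1, Z): Player 1 can switch to R2 (2 → 11). Not NE.
(R2, W): Player 1 can switch to R1 (2 → 4). Not NE.
(R2, X): Player 1 can switch to R1 (0 → 4). Not NE.
(R2, Y): Player 2 can switch to X (1 → 6). Not NE.
(R2, Z): Player 1 gets 11, best alternative 7; Player 2 gets 11, best alternative 6. No profitable deviation — NE.
(R3, W): Player 2 can switch to X (0 → 8). Not NE.
(R3, X): Player 1 can switch to R4 (11 → 12). Not NE.
(R3, Y): Player 1 can switch to R1 (3 → 7). Not NE.
(R3, Z): Player 1 can switch to R2 (3 → 11). Not NE.
(R4, W): Player 1 can switch to R1 (0 → 4). Not NE.
(R4, X): Player 1 gets 12, best alternative 11; Player 2 gets 12, best alternative 11. No profitable deviation — NE.
(The remaining 6 profiles each have a profitable deviation by the same check.)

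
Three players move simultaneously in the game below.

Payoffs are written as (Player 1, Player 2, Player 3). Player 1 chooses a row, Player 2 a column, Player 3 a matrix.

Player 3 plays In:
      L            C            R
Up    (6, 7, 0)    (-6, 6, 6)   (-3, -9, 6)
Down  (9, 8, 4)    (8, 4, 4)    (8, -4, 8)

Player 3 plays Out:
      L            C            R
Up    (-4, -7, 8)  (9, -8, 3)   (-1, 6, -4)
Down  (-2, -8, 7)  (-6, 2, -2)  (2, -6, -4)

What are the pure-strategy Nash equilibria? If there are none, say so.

Player 1 against (L, In): payoffs 6, 9 → best response Down.
Player 1 against (L, Out): payoffs -4, -2 → best response Down.
Player 1 against (C, In): payoffs -6, 8 → best response Down.
Player 1 against (C, Out): payoffs 9, -6 → best response Up.
Player 1 against (R, In): payoffs -3, 8 → best response Down.
Player 1 against (R, Out): payoffs -1, 2 → best response Down.
Player 2 against (Up, In): payoffs 7, 6, -9 → best response L.
Player 2 against (Up, Out): payoffs -7, -8, 6 → best response R.
Player 2 against (Down, In): payoffs 8, 4, -4 → best response L.
Player 2 against (Down, Out): payoffs -8, 2, -6 → best response C.
Player 3 against (Up, L): payoffs 0, 8 → best response Out.
Player 3 against (Up, C): payoffs 6, 3 → best response In.
Player 3 against (Up, R): payoffs 6, -4 → best response In.
Player 3 against (Down, L): payoffs 4, 7 → best response Out.
Player 3 against (Down, C): payoffs 4, -2 → best response In.
Player 3 against (Down, R): payoffs 8, -4 → best response In.
No profile is a mutual best response for all players.

No pure-strategy Nash equilibrium.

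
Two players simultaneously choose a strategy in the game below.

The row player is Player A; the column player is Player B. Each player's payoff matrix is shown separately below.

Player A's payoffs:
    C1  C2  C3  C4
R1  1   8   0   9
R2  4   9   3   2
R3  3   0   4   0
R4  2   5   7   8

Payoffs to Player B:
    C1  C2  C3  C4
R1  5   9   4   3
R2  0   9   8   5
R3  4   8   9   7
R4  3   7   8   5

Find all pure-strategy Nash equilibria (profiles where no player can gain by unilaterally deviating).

The pure Nash equilibria are (R2, C2) and (R4, C3).

Check each profile: it is a Nash equilibrium iff no player can strictly gain by switching unilaterally.
(R1, C1): Player A can switch to R2 (1 → 4). Not NE.
(R1, C2): Player A can switch to R2 (8 → 9). Not NE.
(R1, C3): Player A can switch to R2 (0 → 3). Not NE.
(R1, C4): Player B can switch to C1 (3 → 5). Not NE.
(R2, C1): Player B can switch to C2 (0 → 9). Not NE.
(R2, C2): Player A gets 9, best alternative 8; Player B gets 9, best alternative 8. No profitable deviation — NE.
(R2, C3): Player A can switch to R3 (3 → 4). Not NE.
(R4, C3): Player A gets 7, best alternative 4; Player B gets 8, best alternative 7. No profitable deviation — NE.
(The remaining 8 profiles each have a profitable deviation by the same check.)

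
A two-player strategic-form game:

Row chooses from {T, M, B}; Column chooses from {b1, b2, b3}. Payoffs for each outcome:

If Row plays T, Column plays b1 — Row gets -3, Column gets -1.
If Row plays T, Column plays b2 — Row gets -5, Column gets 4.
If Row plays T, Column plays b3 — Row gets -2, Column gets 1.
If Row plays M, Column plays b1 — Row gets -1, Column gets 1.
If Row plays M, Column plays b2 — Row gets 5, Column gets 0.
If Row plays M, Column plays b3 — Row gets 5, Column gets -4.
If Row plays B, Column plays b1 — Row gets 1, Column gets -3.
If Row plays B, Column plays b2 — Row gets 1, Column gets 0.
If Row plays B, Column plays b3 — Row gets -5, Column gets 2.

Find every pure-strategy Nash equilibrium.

No pure-strategy Nash equilibrium.

Row against b1: payoffs -3, -1, 1 → best response B.
Row against b2: payoffs -5, 5, 1 → best response M.
Row against b3: payoffs -2, 5, -5 → best response M.
Column against T: payoffs -1, 4, 1 → best response b2.
Column against M: payoffs 1, 0, -4 → best response b1.
Column against B: payoffs -3, 0, 2 → best response b3.
No profile is a mutual best response for all players.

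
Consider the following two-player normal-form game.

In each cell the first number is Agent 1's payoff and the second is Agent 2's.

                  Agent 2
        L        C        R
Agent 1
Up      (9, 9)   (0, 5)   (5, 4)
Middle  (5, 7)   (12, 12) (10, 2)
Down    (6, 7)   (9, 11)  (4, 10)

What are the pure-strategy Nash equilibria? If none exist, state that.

Pure-strategy Nash equilibria: (Up, L), (Middle, C)

Agent 1 against L: payoffs 9, 5, 6 → best response Up.
Agent 1 against C: payoffs 0, 12, 9 → best response Middle.
Agent 1 against R: payoffs 5, 10, 4 → best response Middle.
Agent 2 against Up: payoffs 9, 5, 4 → best response L.
Agent 2 against Middle: payoffs 7, 12, 2 → best response C.
Agent 2 against Down: payoffs 7, 11, 10 → best response C.
Mutual best responses: (Up, L); (Middle, C).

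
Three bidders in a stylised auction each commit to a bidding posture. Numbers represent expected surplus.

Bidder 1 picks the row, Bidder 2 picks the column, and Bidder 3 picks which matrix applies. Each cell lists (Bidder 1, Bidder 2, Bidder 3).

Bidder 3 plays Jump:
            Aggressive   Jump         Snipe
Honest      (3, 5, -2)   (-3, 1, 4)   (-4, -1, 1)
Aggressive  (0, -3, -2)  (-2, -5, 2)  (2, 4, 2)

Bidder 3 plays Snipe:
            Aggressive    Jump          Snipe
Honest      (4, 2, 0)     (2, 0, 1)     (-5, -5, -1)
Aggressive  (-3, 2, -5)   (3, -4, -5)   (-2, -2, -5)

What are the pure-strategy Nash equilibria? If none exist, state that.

(Honest, Aggressive, Jump): Bidder 3 can switch to Snipe (-2 → 0). Not NE.
(Honest, Aggressive, Snipe): Bidder 1 gets 4, best alternative -3; Bidder 2 gets 2, best alternative 0; Bidder 3 gets 0, best alternative -2. No profitable deviation — NE.
(Honest, Jump, Jump): Bidder 1 can switch to Aggressive (-3 → -2). Not NE.
(Honest, Jump, Snipe): Bidder 1 can switch to Aggressive (2 → 3). Not NE.
(Honest, Snipe, Jump): Bidder 1 can switch to Aggressive (-4 → 2). Not NE.
(Honest, Snipe, Snipe): Bidder 1 can switch to Aggressive (-5 → -2). Not NE.
(Aggressive, Aggressive, Jump): Bidder 1 can switch to Honest (0 → 3). Not NE.
(Aggressive, Aggressive, Snipe): Bidder 1 can switch to Honest (-3 → 4). Not NE.
(Aggressive, Jump, Jump): Bidder 2 can switch to Aggressive (-5 → -3). Not NE.
(Aggressive, Jump, Snipe): Bidder 2 can switch to Aggressive (-4 → 2). Not NE.
(Aggressive, Snipe, Jump): Bidder 1 gets 2, best alternative -4; Bidder 2 gets 4, best alternative -3; Bidder 3 gets 2, best alternative -5. No profitable deviation — NE.
(Aggressive, Snipe, Snipe): Bidder 2 can switch to Aggressive (-2 → 2). Not NE.

The pure Nash equilibria are (Honest, Aggressive, Snipe) and (Aggressive, Snipe, Jump).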